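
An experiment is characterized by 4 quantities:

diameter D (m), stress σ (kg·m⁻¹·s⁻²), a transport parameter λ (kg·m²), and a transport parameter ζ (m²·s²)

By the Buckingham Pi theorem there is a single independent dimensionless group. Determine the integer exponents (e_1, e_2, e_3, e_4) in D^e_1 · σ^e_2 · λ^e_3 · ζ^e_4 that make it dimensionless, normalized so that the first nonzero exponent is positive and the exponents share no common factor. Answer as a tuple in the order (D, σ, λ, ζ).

(1, 1, -1, 1)

M: e_1·(0) + e_2·(1) + e_3·(1) + e_4·(0) = 0
L: e_1·(1) + e_2·(-1) + e_3·(2) + e_4·(2) = 0
T: e_1·(0) + e_2·(-2) + e_3·(0) + e_4·(2) = 0
Solving this homogeneous linear system for the smallest-integer solution (first nonzero entry positive) gives (1, 1, -1, 1).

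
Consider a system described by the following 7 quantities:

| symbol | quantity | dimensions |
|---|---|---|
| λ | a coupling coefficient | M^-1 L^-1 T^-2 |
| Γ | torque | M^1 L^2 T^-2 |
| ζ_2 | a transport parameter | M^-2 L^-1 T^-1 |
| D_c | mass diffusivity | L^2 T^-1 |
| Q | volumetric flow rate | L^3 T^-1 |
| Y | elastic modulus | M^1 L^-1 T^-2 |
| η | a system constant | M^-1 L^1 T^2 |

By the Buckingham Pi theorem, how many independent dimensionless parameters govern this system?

4

There are 7 variables and 3 base dimensions (M, L, T).
The dimension matrix has rank 3.
Independent dimensionless groups: 7 − 3 = 4.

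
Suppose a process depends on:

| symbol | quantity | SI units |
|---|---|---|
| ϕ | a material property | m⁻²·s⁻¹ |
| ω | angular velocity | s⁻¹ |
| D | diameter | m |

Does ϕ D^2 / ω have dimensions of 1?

yes

Sum the exponent of each base dimension across the product:
  L: [ϕ]_L − [ω]_L + 2·[D]_L = (-2) − (0) + 2·(1) = 0
  T: [ϕ]_T − [ω]_T + 2·[D]_T = (-1) − (-1) + 2·(0) = 0
All base exponents vanish — dimensionless.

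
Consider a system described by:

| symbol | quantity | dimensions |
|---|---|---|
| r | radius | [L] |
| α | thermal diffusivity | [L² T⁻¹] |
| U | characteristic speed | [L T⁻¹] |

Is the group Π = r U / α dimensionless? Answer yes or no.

Sum the exponent of each base dimension across the product:
  M: [r]_M − [α]_M + [U]_M = (0) − (0) + (0) = 0
  L: [r]_L − [α]_L + [U]_L = (1) − (2) + (1) = 0
  T: [r]_T − [α]_T + [U]_T = (0) − (-1) + (-1) = 0
  Θ: [r]_Θ − [α]_Θ + [U]_Θ = (0) − (0) + (0) = 0
All base exponents vanish — dimensionless.

yes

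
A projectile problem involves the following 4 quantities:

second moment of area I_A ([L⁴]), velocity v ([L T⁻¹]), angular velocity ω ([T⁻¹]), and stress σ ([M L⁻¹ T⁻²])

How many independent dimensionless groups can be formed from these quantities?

1

There are 4 variables and 3 base dimensions (M, L, T).
The dimension matrix has rank 3.
Independent dimensionless groups: 4 − 3 = 1.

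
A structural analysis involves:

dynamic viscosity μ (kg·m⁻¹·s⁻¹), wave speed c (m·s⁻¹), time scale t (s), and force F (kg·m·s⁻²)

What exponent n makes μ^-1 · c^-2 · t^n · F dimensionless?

Balance the T exponent: (1)·n from t, plus −(-1) − 2·(-1) + (-2) = 1 from the rest, must sum to zero.
n + 1 = 0, so n = -1.

-1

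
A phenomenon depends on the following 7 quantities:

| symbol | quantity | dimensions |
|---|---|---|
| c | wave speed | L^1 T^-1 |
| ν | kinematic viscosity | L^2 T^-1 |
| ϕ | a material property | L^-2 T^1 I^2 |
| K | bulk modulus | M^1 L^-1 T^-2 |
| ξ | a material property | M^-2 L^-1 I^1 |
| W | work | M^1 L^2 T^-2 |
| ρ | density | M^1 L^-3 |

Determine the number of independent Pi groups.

There are 7 variables and 4 base dimensions (M, L, T, I).
The dimension matrix has rank 4.
Independent dimensionless groups: 7 − 4 = 3.

3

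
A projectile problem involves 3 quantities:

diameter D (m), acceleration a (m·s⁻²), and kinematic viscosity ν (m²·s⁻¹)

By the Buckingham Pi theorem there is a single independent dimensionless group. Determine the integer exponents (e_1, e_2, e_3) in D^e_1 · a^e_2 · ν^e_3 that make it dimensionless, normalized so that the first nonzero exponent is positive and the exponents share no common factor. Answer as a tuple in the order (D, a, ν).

L: e_1·(1) + e_2·(1) + e_3·(2) = 0
T: e_1·(0) + e_2·(-2) + e_3·(-1) = 0
Solving this homogeneous linear system for the smallest-integer solution (first nonzero entry positive) gives (3, 1, -2).

(3, 1, -2)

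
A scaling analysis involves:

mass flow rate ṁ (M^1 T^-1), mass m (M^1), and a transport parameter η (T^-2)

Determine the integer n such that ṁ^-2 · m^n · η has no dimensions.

2

Balance the M exponent: (1)·n from m, plus −2·(1) + (0) = -2 from the rest, must sum to zero.
n − 2 = 0, so n = 2.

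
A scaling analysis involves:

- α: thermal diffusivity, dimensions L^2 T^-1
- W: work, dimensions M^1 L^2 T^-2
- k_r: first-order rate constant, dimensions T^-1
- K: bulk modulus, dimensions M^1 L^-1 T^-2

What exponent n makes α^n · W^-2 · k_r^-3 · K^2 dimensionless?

3

Balance the L exponent: (2)·n from α, plus −2·(2) − 3·(0) + 2·(-1) = -6 from the rest, must sum to zero.
2n − 6 = 0, so n = 3.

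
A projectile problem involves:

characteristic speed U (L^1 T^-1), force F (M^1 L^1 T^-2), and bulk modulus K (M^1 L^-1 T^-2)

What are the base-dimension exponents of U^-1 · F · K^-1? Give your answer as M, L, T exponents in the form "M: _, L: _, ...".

M: 0, L: 1, T: 1

Collect each base-dimension exponent across the product:
  M: −(0) + (1) − (1) = 0
  L: −(1) + (1) − (-1) = 1
  T: −(-1) + (-2) − (-2) = 1
So the dimensions are [L T].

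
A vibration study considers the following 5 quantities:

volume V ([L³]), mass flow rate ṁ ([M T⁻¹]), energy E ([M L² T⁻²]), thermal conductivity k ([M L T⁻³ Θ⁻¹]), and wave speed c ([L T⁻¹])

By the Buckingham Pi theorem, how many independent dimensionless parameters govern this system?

1

There are 5 variables and 4 base dimensions (M, L, T, Θ).
The dimension matrix has rank 4.
Independent dimensionless groups: 5 − 4 = 1.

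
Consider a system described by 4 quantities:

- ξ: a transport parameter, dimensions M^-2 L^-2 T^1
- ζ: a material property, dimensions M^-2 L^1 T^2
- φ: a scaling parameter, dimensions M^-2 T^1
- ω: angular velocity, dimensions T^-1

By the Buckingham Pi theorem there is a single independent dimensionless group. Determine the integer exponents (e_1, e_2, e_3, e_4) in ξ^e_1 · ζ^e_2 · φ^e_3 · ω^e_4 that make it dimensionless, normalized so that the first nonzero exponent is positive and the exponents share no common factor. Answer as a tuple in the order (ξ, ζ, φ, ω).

(1, 2, -3, 2)

M: e_1·(-2) + e_2·(-2) + e_3·(-2) + e_4·(0) = 0
L: e_1·(-2) + e_2·(1) + e_3·(0) + e_4·(0) = 0
T: e_1·(1) + e_2·(2) + e_3·(1) + e_4·(-1) = 0
Solving this homogeneous linear system for the smallest-integer solution (first nonzero entry positive) gives (1, 2, -3, 2).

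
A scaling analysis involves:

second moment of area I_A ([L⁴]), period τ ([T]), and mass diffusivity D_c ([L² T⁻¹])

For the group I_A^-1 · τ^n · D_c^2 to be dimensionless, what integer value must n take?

2

Balance the T exponent: (1)·n from τ, plus −(0) + 2·(-1) = -2 from the rest, must sum to zero.
n − 2 = 0, so n = 2.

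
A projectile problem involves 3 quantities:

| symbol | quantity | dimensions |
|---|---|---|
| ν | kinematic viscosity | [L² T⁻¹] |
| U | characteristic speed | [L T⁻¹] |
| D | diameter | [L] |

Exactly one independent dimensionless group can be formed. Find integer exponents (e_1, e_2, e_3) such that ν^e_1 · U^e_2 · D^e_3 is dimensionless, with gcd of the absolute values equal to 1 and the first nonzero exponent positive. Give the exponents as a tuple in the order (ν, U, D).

(1, -1, -1)

L: e_1·(2) + e_2·(1) + e_3·(1) = 0
T: e_1·(-1) + e_2·(-1) + e_3·(0) = 0
Solving this homogeneous linear system for the smallest-integer solution (first nonzero entry positive) gives (1, -1, -1).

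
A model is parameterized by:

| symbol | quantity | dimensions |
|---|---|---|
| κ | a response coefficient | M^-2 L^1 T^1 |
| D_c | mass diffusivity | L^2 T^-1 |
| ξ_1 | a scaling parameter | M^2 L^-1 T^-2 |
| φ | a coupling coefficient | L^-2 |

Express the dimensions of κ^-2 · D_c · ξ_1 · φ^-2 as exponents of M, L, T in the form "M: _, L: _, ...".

Collect each base-dimension exponent across the product:
  M: −2·(-2) + (0) + (2) − 2·(0) = 6
  L: −2·(1) + (2) + (-1) − 2·(-2) = 3
  T: −2·(1) + (-1) + (-2) − 2·(0) = -5
So the dimensions are [M⁶ L³ T⁻⁵].

M: 6, L: 3, T: -5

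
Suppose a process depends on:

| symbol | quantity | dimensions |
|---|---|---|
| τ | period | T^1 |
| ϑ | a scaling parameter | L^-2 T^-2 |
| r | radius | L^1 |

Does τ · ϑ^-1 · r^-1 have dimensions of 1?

no

Sum the exponent of each base dimension across the product:
  L: [τ]_L − [ϑ]_L − [r]_L = (0) − (-2) − (1) = 1
  T: [τ]_T − [ϑ]_T − [r]_T = (1) − (-2) − (0) = 3
Net dimensions [L T³] ≠ [1] — not dimensionless.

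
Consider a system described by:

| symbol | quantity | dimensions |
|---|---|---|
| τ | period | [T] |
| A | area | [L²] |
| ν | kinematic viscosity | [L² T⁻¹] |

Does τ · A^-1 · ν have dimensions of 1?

yes

Sum the exponent of each base dimension across the product:
  L: [τ]_L − [A]_L + [ν]_L = (0) − (2) + (2) = 0
  T: [τ]_T − [A]_T + [ν]_T = (1) − (0) + (-1) = 0
All base exponents vanish — dimensionless.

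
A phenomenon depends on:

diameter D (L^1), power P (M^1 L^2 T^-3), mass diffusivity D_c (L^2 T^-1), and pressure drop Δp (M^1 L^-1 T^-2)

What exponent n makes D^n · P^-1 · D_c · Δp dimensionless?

1

Balance the L exponent: (1)·n from D, plus −(2) + (2) + (-1) = -1 from the rest, must sum to zero.
n − 1 = 0, so n = 1.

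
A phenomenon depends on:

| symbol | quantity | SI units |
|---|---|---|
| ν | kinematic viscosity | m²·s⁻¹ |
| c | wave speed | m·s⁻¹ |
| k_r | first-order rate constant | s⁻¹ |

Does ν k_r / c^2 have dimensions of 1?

yes

Sum the exponent of each base dimension across the product:
  M: [ν]_M − 2·[c]_M + [k_r]_M = (0) − 2·(0) + (0) = 0
  L: [ν]_L − 2·[c]_L + [k_r]_L = (2) − 2·(1) + (0) = 0
  T: [ν]_T − 2·[c]_T + [k_r]_T = (-1) − 2·(-1) + (-1) = 0
  I: [ν]_I − 2·[c]_I + [k_r]_I = (0) − 2·(0) + (0) = 0
All base exponents vanish — dimensionless.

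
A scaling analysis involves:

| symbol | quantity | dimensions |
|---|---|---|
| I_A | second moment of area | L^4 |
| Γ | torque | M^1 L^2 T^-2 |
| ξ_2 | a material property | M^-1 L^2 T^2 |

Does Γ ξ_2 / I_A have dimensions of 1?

Sum the exponent of each base dimension across the product:
  M: −[I_A]_M + [Γ]_M + [ξ_2]_M = −(0) + (1) + (-1) = 0
  L: −[I_A]_L + [Γ]_L + [ξ_2]_L = −(4) + (2) + (2) = 0
  T: −[I_A]_T + [Γ]_T + [ξ_2]_T = −(0) + (-2) + (2) = 0
All base exponents vanish — dimensionless.

yes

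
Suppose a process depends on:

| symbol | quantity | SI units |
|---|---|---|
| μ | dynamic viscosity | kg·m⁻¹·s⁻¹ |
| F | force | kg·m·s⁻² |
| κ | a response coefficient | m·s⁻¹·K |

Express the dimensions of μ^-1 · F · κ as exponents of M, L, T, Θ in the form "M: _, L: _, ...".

Collect each base-dimension exponent across the product:
  M: −(1) + (1) + (0) = 0
  L: −(-1) + (1) + (1) = 3
  T: −(-1) + (-2) + (-1) = -2
  Θ: −(0) + (0) + (1) = 1
So the dimensions are [L³ T⁻² Θ].

M: 0, L: 3, T: -2, Θ: 1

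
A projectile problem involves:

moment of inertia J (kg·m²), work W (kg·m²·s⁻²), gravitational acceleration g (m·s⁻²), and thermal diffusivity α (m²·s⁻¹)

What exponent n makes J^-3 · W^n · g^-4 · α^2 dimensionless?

Balance the M exponent: (1)·n from W, plus −3·(1) − 4·(0) + 2·(0) = -3 from the rest, must sum to zero.
n − 3 = 0, so n = 3.

3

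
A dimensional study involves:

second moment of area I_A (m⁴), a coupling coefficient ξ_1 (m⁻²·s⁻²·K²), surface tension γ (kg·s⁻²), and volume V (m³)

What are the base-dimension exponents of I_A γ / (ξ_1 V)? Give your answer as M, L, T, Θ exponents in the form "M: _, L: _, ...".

M: 1, L: 3, T: 0, Θ: -2

Collect each base-dimension exponent across the product:
  M: (0) − (0) + (1) − (0) = 1
  L: (4) − (-2) + (0) − (3) = 3
  T: (0) − (-2) + (-2) − (0) = 0
  Θ: (0) − (2) + (0) − (0) = -2
So the dimensions are [M L³ Θ⁻²].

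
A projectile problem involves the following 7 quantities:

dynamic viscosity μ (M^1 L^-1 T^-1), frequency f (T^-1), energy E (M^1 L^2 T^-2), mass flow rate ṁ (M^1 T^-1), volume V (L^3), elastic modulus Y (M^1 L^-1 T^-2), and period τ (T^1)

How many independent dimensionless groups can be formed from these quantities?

4

There are 7 variables and 3 base dimensions (M, L, T).
The dimension matrix has rank 3.
Independent dimensionless groups: 7 − 3 = 4.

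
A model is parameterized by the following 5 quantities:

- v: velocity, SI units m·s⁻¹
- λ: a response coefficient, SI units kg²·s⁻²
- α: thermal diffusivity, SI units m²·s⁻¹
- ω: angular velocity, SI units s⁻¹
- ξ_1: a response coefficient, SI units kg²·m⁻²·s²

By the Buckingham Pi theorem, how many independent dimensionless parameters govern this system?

There are 5 variables and 3 base dimensions (M, L, T).
The dimension matrix has rank 3.
Independent dimensionless groups: 5 − 3 = 2.

2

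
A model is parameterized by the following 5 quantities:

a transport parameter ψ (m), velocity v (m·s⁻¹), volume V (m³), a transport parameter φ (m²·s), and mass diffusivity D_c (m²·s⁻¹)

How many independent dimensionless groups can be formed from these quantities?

3

There are 5 variables and 2 base dimensions (L, T).
The dimension matrix has rank 2.
Independent dimensionless groups: 5 − 2 = 3.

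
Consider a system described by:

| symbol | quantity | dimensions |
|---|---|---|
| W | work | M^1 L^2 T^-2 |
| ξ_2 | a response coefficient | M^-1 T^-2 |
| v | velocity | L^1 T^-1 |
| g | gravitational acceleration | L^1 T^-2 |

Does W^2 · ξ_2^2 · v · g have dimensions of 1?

Sum the exponent of each base dimension across the product:
  M: 2·[W]_M + 2·[ξ_2]_M + [v]_M + [g]_M = 2·(1) + 2·(-1) + (0) + (0) = 0
  L: 2·[W]_L + 2·[ξ_2]_L + [v]_L + [g]_L = 2·(2) + 2·(0) + (1) + (1) = 6
  T: 2·[W]_T + 2·[ξ_2]_T + [v]_T + [g]_T = 2·(-2) + 2·(-2) + (-1) + (-2) = -11
Net dimensions [L⁶ T⁻¹¹] ≠ [1] — not dimensionless.

no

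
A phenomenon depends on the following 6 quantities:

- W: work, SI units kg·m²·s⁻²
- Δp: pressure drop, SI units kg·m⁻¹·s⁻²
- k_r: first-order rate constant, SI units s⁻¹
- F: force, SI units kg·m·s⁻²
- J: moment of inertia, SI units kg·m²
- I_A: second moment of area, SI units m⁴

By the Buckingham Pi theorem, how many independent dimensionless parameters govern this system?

There are 6 variables and 3 base dimensions (M, L, T).
The dimension matrix has rank 3.
Independent dimensionless groups: 6 − 3 = 3.

3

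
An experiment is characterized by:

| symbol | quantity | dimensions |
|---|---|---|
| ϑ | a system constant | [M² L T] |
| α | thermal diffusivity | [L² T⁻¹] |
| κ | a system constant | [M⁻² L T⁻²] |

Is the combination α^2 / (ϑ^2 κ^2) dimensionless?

Sum the exponent of each base dimension across the product:
  M: −2·[ϑ]_M + 2·[α]_M − 2·[κ]_M = −2·(2) + 2·(0) − 2·(-2) = 0
  L: −2·[ϑ]_L + 2·[α]_L − 2·[κ]_L = −2·(1) + 2·(2) − 2·(1) = 0
  T: −2·[ϑ]_T + 2·[α]_T − 2·[κ]_T = −2·(1) + 2·(-1) − 2·(-2) = 0
All base exponents vanish — dimensionless.

yes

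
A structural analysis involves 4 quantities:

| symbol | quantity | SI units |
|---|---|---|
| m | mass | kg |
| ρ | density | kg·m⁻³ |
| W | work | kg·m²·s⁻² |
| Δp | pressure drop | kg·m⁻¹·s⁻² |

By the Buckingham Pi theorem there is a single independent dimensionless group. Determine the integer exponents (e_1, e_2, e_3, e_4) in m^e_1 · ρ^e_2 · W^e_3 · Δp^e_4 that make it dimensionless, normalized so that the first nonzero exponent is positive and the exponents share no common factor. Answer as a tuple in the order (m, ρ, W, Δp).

M: e_1·(1) + e_2·(1) + e_3·(1) + e_4·(1) = 0
L: e_1·(0) + e_2·(-3) + e_3·(2) + e_4·(-1) = 0
T: e_1·(0) + e_2·(0) + e_3·(-2) + e_4·(-2) = 0
Solving this homogeneous linear system for the smallest-integer solution (first nonzero entry positive) gives (1, -1, -1, 1).

(1, -1, -1, 1)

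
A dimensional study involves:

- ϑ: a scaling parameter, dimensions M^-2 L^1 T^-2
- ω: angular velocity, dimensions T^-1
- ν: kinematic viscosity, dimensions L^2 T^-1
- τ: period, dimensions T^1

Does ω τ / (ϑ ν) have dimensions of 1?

Sum the exponent of each base dimension across the product:
  M: −[ϑ]_M + [ω]_M − [ν]_M + [τ]_M = −(-2) + (0) − (0) + (0) = 2
  L: −[ϑ]_L + [ω]_L − [ν]_L + [τ]_L = −(1) + (0) − (2) + (0) = -3
  T: −[ϑ]_T + [ω]_T − [ν]_T + [τ]_T = −(-2) + (-1) − (-1) + (1) = 3
Net dimensions [M² L⁻³ T³] ≠ [1] — not dimensionless.

no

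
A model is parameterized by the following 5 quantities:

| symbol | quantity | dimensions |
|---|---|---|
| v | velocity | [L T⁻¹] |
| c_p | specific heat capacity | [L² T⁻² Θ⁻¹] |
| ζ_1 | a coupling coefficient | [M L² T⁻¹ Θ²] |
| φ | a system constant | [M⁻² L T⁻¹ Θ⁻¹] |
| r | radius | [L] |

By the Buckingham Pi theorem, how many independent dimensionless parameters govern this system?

1

There are 5 variables and 4 base dimensions (M, L, T, Θ).
The dimension matrix has rank 4.
Independent dimensionless groups: 5 − 4 = 1.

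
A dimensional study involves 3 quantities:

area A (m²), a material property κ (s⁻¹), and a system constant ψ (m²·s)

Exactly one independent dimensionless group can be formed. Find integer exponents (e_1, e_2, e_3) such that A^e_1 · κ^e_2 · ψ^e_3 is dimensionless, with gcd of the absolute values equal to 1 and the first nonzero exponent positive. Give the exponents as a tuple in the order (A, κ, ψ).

L: e_1·(2) + e_2·(0) + e_3·(2) = 0
T: e_1·(0) + e_2·(-1) + e_3·(1) = 0
Solving this homogeneous linear system for the smallest-integer solution (first nonzero entry positive) gives (1, -1, -1).

(1, -1, -1)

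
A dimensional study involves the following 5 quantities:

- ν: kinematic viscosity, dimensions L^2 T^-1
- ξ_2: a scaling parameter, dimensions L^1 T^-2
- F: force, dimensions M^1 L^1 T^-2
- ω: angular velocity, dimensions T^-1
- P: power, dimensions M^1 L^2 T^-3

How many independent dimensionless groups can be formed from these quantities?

2

There are 5 variables and 3 base dimensions (M, L, T).
The dimension matrix has rank 3.
Independent dimensionless groups: 5 − 3 = 2.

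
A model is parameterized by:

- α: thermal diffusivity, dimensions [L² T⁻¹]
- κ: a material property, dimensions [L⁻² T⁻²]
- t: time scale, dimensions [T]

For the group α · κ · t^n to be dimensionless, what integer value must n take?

3

Balance the T exponent: (1)·n from t, plus (-1) + (-2) = -3 from the rest, must sum to zero.
n − 3 = 0, so n = 3.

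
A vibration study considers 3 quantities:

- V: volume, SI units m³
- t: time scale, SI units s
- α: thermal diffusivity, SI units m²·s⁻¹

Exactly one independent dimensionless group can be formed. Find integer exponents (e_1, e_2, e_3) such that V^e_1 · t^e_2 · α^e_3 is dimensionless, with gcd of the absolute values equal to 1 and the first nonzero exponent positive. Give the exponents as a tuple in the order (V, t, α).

(2, -3, -3)

L: e_1·(3) + e_2·(0) + e_3·(2) = 0
T: e_1·(0) + e_2·(1) + e_3·(-1) = 0
Solving this homogeneous linear system for the smallest-integer solution (first nonzero entry positive) gives (2, -3, -3).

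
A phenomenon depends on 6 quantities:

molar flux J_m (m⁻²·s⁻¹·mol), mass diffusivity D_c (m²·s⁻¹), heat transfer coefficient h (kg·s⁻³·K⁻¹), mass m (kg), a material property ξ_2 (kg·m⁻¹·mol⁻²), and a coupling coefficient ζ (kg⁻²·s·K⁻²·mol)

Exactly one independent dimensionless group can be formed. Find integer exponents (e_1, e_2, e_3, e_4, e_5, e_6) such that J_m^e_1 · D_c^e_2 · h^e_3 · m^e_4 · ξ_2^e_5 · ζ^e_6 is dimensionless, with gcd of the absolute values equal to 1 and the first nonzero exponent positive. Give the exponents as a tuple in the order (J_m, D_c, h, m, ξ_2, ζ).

(3, 4, -2, 2, 2, 1)

M: e_1·(0) + e_2·(0) + e_3·(1) + e_4·(1) + e_5·(1) + e_6·(-2) = 0
L: e_1·(-2) + e_2·(2) + e_3·(0) + e_4·(0) + e_5·(-1) + e_6·(0) = 0
T: e_1·(-1) + e_2·(-1) + e_3·(-3) + e_4·(0) + e_5·(0) + e_6·(1) = 0
Θ: e_1·(0) + e_2·(0) + e_3·(-1) + e_4·(0) + e_5·(0) + e_6·(-2) = 0
N: e_1·(1) + e_2·(0) + e_3·(0) + e_4·(0) + e_5·(-2) + e_6·(1) = 0
Solving this homogeneous linear system for the smallest-integer solution (first nonzero entry positive) gives (3, 4, -2, 2, 2, 1).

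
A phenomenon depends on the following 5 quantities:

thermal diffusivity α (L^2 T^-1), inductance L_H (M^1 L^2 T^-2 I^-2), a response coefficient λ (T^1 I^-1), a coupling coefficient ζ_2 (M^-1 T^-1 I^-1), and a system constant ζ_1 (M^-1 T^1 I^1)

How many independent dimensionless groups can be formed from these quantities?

1

There are 5 variables and 4 base dimensions (M, L, T, I).
The dimension matrix has rank 4.
Independent dimensionless groups: 5 − 4 = 1.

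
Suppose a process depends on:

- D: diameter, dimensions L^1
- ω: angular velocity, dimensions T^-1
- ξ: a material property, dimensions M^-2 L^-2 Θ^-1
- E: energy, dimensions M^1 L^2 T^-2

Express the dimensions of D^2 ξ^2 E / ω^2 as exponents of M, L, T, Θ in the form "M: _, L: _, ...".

Collect each base-dimension exponent across the product:
  M: 2·(0) − 2·(0) + 2·(-2) + (1) = -3
  L: 2·(1) − 2·(0) + 2·(-2) + (2) = 0
  T: 2·(0) − 2·(-1) + 2·(0) + (-2) = 0
  Θ: 2·(0) − 2·(0) + 2·(-1) + (0) = -2
So the dimensions are [M⁻³ Θ⁻²].

M: -3, L: 0, T: 0, Θ: -2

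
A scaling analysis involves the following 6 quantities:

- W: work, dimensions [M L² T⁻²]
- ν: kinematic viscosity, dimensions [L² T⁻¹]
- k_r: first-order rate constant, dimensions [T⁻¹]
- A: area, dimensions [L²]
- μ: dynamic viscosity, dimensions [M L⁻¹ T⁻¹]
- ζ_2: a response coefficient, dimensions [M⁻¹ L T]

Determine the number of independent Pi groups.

3

There are 6 variables and 3 base dimensions (M, L, T).
The dimension matrix has rank 3.
Independent dimensionless groups: 6 − 3 = 3.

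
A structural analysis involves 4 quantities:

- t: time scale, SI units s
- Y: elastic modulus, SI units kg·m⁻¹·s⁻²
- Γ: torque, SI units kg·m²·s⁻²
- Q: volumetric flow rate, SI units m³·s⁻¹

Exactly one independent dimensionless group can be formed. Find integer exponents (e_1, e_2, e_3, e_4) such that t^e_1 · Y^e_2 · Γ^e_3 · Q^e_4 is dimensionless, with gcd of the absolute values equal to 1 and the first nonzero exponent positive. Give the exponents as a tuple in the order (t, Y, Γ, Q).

M: e_1·(0) + e_2·(1) + e_3·(1) + e_4·(0) = 0
L: e_1·(0) + e_2·(-1) + e_3·(2) + e_4·(3) = 0
T: e_1·(1) + e_2·(-2) + e_3·(-2) + e_4·(-1) = 0
Solving this homogeneous linear system for the smallest-integer solution (first nonzero entry positive) gives (1, 1, -1, 1).

(1, 1, -1, 1)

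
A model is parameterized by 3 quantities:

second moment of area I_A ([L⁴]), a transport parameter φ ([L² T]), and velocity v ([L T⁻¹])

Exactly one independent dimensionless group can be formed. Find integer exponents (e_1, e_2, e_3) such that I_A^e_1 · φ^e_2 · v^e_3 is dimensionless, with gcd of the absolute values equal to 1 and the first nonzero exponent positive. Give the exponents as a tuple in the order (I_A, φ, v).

L: e_1·(4) + e_2·(2) + e_3·(1) = 0
T: e_1·(0) + e_2·(1) + e_3·(-1) = 0
Solving this homogeneous linear system for the smallest-integer solution (first nonzero entry positive) gives (3, -4, -4).

(3, -4, -4)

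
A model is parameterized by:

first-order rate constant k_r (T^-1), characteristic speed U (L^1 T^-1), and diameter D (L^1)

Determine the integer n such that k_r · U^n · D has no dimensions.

-1

Balance the L exponent: (1)·n from U, plus (0) + (1) = 1 from the rest, must sum to zero.
n + 1 = 0, so n = -1.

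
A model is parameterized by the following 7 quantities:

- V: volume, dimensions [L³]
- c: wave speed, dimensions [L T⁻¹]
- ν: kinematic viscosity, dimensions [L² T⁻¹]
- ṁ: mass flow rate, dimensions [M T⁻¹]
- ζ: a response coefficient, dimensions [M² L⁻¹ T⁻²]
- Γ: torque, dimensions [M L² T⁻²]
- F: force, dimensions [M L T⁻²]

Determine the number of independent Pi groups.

4

There are 7 variables and 3 base dimensions (M, L, T).
The dimension matrix has rank 3.
Independent dimensionless groups: 7 − 3 = 4.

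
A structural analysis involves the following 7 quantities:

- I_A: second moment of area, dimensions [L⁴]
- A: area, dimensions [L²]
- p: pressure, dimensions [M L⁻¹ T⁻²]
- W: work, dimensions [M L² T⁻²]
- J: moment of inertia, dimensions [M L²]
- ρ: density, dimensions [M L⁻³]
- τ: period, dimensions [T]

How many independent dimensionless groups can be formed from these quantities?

4

There are 7 variables and 3 base dimensions (M, L, T).
The dimension matrix has rank 3.
Independent dimensionless groups: 7 − 3 = 4.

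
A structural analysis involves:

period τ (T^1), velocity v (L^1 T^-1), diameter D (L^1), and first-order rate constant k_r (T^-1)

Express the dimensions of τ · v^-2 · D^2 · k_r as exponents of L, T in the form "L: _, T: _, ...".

L: 0, T: 2

Collect each base-dimension exponent across the product:
  L: (0) − 2·(1) + 2·(1) + (0) = 0
  T: (1) − 2·(-1) + 2·(0) + (-1) = 2
So the dimensions are [T²].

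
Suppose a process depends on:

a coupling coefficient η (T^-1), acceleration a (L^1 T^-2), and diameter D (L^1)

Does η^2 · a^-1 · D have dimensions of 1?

yes

Sum the exponent of each base dimension across the product:
  M: 2·[η]_M − [a]_M + [D]_M = 2·(0) − (0) + (0) = 0
  L: 2·[η]_L − [a]_L + [D]_L = 2·(0) − (1) + (1) = 0
  T: 2·[η]_T − [a]_T + [D]_T = 2·(-1) − (-2) + (0) = 0
  Θ: 2·[η]_Θ − [a]_Θ + [D]_Θ = 2·(0) − (0) + (0) = 0
All base exponents vanish — dimensionless.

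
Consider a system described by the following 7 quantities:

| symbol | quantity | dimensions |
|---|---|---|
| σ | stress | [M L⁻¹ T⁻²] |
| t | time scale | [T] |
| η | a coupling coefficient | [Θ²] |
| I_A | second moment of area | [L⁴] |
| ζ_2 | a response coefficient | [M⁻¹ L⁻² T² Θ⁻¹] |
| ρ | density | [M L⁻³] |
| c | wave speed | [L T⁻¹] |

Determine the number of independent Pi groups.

There are 7 variables and 4 base dimensions (M, L, T, Θ).
The dimension matrix has rank 4.
Independent dimensionless groups: 7 − 4 = 3.

3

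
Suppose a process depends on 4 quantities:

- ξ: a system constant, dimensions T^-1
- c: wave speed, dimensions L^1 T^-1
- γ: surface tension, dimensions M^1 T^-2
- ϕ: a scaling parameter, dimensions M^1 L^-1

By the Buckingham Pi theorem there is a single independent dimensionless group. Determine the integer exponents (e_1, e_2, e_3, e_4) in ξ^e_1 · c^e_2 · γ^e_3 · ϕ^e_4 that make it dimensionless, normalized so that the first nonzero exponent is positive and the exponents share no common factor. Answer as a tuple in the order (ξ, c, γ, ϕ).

M: e_1·(0) + e_2·(0) + e_3·(1) + e_4·(1) = 0
L: e_1·(0) + e_2·(1) + e_3·(0) + e_4·(-1) = 0
T: e_1·(-1) + e_2·(-1) + e_3·(-2) + e_4·(0) = 0
Solving this homogeneous linear system for the smallest-integer solution (first nonzero entry positive) gives (1, 1, -1, 1).

(1, 1, -1, 1)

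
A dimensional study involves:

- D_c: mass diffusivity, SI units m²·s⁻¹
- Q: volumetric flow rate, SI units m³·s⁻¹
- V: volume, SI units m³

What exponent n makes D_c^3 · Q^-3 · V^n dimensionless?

Balance the L exponent: (3)·n from V, plus 3·(2) − 3·(3) = -3 from the rest, must sum to zero.
3n − 3 = 0, so n = 1.

1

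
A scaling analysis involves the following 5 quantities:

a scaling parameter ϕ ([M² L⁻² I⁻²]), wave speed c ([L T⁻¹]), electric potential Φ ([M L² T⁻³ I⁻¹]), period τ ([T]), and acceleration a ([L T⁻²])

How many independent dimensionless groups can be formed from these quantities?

2

There are 5 variables and 4 base dimensions (M, L, T, I).
The dimension matrix has rank 3 (less than 4: the dimension vectors are linearly dependent).
Independent dimensionless groups: 5 − 3 = 2.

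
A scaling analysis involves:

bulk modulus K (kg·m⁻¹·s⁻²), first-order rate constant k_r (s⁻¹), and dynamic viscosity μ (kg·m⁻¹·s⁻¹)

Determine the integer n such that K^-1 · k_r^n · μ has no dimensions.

1

Balance the T exponent: (-1)·n from k_r, plus −(-2) + (-1) = 1 from the rest, must sum to zero.
−n + 1 = 0, so n = 1.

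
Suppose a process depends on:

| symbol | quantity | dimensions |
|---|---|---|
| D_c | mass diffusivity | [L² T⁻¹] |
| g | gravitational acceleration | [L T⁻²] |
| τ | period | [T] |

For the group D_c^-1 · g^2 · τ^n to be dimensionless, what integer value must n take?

Balance the T exponent: (1)·n from τ, plus −(-1) + 2·(-2) = -3 from the rest, must sum to zero.
n − 3 = 0, so n = 3.

3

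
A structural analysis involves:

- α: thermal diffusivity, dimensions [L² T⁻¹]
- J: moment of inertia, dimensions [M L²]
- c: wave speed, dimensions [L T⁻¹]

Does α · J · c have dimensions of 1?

no

Sum the exponent of each base dimension across the product:
  M: [α]_M + [J]_M + [c]_M = (0) + (1) + (0) = 1
  L: [α]_L + [J]_L + [c]_L = (2) + (2) + (1) = 5
  T: [α]_T + [J]_T + [c]_T = (-1) + (0) + (-1) = -2
Net dimensions [M L⁵ T⁻²] ≠ [1] — not dimensionless.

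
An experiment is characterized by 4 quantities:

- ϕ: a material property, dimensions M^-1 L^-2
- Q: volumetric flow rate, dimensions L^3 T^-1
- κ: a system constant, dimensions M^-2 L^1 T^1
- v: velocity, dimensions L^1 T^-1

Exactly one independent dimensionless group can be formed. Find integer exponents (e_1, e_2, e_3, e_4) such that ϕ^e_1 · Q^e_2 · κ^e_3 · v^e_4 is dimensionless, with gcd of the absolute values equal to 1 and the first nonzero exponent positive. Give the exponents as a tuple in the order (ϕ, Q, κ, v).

M: e_1·(-1) + e_2·(0) + e_3·(-2) + e_4·(0) = 0
L: e_1·(-2) + e_2·(3) + e_3·(1) + e_4·(1) = 0
T: e_1·(0) + e_2·(-1) + e_3·(1) + e_4·(-1) = 0
Solving this homogeneous linear system for the smallest-integer solution (first nonzero entry positive) gives (2, 3, -1, -4).

(2, 3, -1, -4)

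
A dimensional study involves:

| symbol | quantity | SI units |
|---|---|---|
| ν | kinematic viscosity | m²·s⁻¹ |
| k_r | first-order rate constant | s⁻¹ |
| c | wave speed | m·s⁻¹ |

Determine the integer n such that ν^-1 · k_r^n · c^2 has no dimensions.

-1

Balance the T exponent: (-1)·n from k_r, plus −(-1) + 2·(-1) = -1 from the rest, must sum to zero.
−n − 1 = 0, so n = -1.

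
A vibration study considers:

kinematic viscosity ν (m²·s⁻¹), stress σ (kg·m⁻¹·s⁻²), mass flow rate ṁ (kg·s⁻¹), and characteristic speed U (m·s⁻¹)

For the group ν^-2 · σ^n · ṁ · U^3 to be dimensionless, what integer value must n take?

Balance the M exponent: (1)·n from σ, plus −2·(0) + (1) + 3·(0) = 1 from the rest, must sum to zero.
n + 1 = 0, so n = -1.

-1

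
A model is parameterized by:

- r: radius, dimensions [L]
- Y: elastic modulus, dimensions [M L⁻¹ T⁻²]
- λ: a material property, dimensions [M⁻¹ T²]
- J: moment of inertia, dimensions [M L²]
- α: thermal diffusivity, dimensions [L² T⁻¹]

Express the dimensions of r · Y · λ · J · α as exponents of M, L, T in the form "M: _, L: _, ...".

M: 1, L: 4, T: -1

Collect each base-dimension exponent across the product:
  M: (0) + (1) + (-1) + (1) + (0) = 1
  L: (1) + (-1) + (0) + (2) + (2) = 4
  T: (0) + (-2) + (2) + (0) + (-1) = -1
So the dimensions are [M L⁴ T⁻¹].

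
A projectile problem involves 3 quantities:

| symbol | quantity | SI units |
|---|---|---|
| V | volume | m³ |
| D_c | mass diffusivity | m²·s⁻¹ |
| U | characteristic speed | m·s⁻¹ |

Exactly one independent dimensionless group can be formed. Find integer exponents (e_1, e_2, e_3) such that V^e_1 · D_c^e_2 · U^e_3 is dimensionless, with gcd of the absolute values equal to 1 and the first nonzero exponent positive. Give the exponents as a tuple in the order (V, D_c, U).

(1, -3, 3)

L: e_1·(3) + e_2·(2) + e_3·(1) = 0
T: e_1·(0) + e_2·(-1) + e_3·(-1) = 0
Solving this homogeneous linear system for the smallest-integer solution (first nonzero entry positive) gives (1, -3, 3).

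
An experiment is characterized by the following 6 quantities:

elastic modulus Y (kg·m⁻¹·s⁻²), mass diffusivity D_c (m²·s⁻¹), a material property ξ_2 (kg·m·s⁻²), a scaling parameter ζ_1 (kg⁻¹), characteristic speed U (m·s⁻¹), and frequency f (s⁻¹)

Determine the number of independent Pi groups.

3

There are 6 variables and 3 base dimensions (M, L, T).
The dimension matrix has rank 3.
Independent dimensionless groups: 6 − 3 = 3.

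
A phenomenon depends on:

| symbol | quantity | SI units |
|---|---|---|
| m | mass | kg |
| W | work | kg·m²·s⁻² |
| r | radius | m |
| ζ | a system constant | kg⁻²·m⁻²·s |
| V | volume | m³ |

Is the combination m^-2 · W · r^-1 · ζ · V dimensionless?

no

Sum the exponent of each base dimension across the product:
  M: −2·[m]_M + [W]_M − [r]_M + [ζ]_M + [V]_M = −2·(1) + (1) − (0) + (-2) + (0) = -3
  L: −2·[m]_L + [W]_L − [r]_L + [ζ]_L + [V]_L = −2·(0) + (2) − (1) + (-2) + (3) = 2
  T: −2·[m]_T + [W]_T − [r]_T + [ζ]_T + [V]_T = −2·(0) + (-2) − (0) + (1) + (0) = -1
Net dimensions [M⁻³ L² T⁻¹] ≠ [1] — not dimensionless.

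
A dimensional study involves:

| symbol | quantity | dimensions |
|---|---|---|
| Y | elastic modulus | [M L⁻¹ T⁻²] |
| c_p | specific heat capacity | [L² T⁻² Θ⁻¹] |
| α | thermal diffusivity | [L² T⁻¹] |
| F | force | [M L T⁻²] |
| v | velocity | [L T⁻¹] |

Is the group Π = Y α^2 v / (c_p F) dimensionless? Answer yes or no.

Sum the exponent of each base dimension across the product:
  M: [Y]_M − [c_p]_M + 2·[α]_M − [F]_M + [v]_M = (1) − (0) + 2·(0) − (1) + (0) = 0
  L: [Y]_L − [c_p]_L + 2·[α]_L − [F]_L + [v]_L = (-1) − (2) + 2·(2) − (1) + (1) = 1
  T: [Y]_T − [c_p]_T + 2·[α]_T − [F]_T + [v]_T = (-2) − (-2) + 2·(-1) − (-2) + (-1) = -1
  Θ: [Y]_Θ − [c_p]_Θ + 2·[α]_Θ − [F]_Θ + [v]_Θ = (0) − (-1) + 2·(0) − (0) + (0) = 1
Net dimensions [L T⁻¹ Θ] ≠ [1] — not dimensionless.

no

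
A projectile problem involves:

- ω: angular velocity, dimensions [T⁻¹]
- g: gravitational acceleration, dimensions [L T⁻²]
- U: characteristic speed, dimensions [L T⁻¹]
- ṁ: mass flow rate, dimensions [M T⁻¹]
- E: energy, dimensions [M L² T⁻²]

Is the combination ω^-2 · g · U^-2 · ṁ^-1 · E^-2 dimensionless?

Sum the exponent of each base dimension across the product:
  M: −2·[ω]_M + [g]_M − 2·[U]_M − [ṁ]_M − 2·[E]_M = −2·(0) + (0) − 2·(0) − (1) − 2·(1) = -3
  L: −2·[ω]_L + [g]_L − 2·[U]_L − [ṁ]_L − 2·[E]_L = −2·(0) + (1) − 2·(1) − (0) − 2·(2) = -5
  T: −2·[ω]_T + [g]_T − 2·[U]_T − [ṁ]_T − 2·[E]_T = −2·(-1) + (-2) − 2·(-1) − (-1) − 2·(-2) = 7
Net dimensions [M⁻³ L⁻⁵ T⁷] ≠ [1] — not dimensionless.

no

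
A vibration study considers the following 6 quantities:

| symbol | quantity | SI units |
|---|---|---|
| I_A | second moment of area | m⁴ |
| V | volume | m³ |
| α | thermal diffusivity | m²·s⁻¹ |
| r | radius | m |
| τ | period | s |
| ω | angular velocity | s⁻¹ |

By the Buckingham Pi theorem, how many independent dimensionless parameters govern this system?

4

There are 6 variables and 2 base dimensions (L, T).
The dimension matrix has rank 2.
Independent dimensionless groups: 6 − 2 = 4.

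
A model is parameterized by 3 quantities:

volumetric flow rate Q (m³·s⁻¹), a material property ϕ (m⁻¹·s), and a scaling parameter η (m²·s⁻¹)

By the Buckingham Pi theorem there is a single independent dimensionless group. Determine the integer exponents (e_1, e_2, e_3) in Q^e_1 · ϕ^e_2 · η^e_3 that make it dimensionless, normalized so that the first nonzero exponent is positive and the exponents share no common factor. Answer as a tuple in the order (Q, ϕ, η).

L: e_1·(3) + e_2·(-1) + e_3·(2) = 0
T: e_1·(-1) + e_2·(1) + e_3·(-1) = 0
Solving this homogeneous linear system for the smallest-integer solution (first nonzero entry positive) gives (1, -1, -2).

(1, -1, -2)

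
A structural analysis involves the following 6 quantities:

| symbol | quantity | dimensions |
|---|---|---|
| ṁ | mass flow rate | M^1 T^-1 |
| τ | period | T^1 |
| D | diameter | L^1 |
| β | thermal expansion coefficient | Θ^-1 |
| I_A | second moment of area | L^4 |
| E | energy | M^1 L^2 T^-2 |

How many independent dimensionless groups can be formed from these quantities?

There are 6 variables and 4 base dimensions (M, L, T, Θ).
The dimension matrix has rank 4.
Independent dimensionless groups: 6 − 4 = 2.

2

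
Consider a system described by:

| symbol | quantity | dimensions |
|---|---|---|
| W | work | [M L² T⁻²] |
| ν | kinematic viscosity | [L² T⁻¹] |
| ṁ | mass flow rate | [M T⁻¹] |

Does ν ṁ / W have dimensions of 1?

Sum the exponent of each base dimension across the product:
  M: −[W]_M + [ν]_M + [ṁ]_M = −(1) + (0) + (1) = 0
  L: −[W]_L + [ν]_L + [ṁ]_L = −(2) + (2) + (0) = 0
  T: −[W]_T + [ν]_T + [ṁ]_T = −(-2) + (-1) + (-1) = 0
All base exponents vanish — dimensionless.

yes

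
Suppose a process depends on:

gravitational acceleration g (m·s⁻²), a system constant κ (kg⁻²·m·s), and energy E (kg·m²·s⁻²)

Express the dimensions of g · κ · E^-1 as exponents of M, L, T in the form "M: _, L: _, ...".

M: -3, L: 0, T: 1

Collect each base-dimension exponent across the product:
  M: (0) + (-2) − (1) = -3
  L: (1) + (1) − (2) = 0
  T: (-2) + (1) − (-2) = 1
So the dimensions are [M⁻³ T].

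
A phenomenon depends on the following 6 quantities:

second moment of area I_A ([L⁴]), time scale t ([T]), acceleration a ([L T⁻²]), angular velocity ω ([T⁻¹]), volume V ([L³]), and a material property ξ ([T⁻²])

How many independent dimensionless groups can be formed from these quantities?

4

There are 6 variables and 2 base dimensions (L, T).
The dimension matrix has rank 2.
Independent dimensionless groups: 6 − 2 = 4.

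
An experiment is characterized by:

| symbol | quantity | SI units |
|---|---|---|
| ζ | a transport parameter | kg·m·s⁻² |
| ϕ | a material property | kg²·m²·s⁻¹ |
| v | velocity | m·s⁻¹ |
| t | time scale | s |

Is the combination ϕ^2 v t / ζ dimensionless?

no

Sum the exponent of each base dimension across the product:
  M: −[ζ]_M + 2·[ϕ]_M + [v]_M + [t]_M = −(1) + 2·(2) + (0) + (0) = 3
  L: −[ζ]_L + 2·[ϕ]_L + [v]_L + [t]_L = −(1) + 2·(2) + (1) + (0) = 4
  T: −[ζ]_T + 2·[ϕ]_T + [v]_T + [t]_T = −(-2) + 2·(-1) + (-1) + (1) = 0
Net dimensions [M³ L⁴] ≠ [1] — not dimensionless.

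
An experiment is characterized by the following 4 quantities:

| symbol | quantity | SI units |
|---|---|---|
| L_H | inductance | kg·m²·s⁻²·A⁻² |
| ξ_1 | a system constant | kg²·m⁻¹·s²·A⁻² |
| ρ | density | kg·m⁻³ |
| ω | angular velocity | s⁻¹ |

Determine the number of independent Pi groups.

There are 4 variables and 4 base dimensions (M, L, T, I).
The dimension matrix has rank 3 (less than 4: the dimension vectors are linearly dependent).
Independent dimensionless groups: 4 − 3 = 1.

1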